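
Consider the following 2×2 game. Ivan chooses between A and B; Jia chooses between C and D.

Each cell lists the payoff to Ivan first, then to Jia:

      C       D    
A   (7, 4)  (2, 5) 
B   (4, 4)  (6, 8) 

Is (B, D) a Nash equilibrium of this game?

Yes

At (B, D), Ivan earns 6; switching to A would give 2, so Ivan has no profitable deviation.
Jia earns 8; switching to C would give 4, so Jia has no profitable deviation.
Neither player can gain by a unilateral deviation, so this profile is a Nash equilibrium.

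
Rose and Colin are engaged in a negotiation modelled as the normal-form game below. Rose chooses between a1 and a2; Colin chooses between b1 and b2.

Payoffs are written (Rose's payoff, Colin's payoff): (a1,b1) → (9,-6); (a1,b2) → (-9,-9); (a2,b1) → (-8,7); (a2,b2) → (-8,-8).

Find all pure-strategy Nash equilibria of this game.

(a1, b1)

(a1, b1): Rose gets 9 ≥ -8 from a2, and Colin gets -6 ≥ -9 from b2 — Nash equilibrium.
(a1, b2): Rose prefers a2 (-8 > -9); Colin prefers b1 (-6 > -9) — not an equilibrium.
(a2, b1): Rose prefers a1 (9 > -8) — not an equilibrium.
(a2, b2): Colin prefers b1 (7 > -8) — not an equilibrium.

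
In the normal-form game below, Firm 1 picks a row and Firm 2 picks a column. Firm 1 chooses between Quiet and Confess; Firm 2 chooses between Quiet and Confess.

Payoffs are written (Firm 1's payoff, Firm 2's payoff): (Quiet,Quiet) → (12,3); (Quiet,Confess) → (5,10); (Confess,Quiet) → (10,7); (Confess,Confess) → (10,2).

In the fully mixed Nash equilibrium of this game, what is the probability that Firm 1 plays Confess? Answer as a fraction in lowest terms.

7/12

Let p be the probability that Firm 1 plays Quiet. In a completely mixed equilibrium, Firm 2 must be indifferent between Quiet and Confess.
Firm 2's expected payoff from Quiet is 3p + 7(1−p); from Confess it is 10p + 2(1−p).
Setting these equal: −4p + 7 = 8p + 2, so p = 5/12.
Therefore Firm 1 plays Confess with probability 1 − 5/12 = 7/12.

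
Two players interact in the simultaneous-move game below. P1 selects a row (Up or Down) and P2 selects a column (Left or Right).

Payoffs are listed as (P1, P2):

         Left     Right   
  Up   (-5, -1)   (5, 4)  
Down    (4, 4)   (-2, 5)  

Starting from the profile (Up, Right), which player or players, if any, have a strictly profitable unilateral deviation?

Neither

P1 at (Up, Right) earns 5; deviating to Down yields -2 — not better.
P2 earns 4; deviating to Left yields -1 — not better.
Neither player can strictly improve; the profile is a Nash equilibrium.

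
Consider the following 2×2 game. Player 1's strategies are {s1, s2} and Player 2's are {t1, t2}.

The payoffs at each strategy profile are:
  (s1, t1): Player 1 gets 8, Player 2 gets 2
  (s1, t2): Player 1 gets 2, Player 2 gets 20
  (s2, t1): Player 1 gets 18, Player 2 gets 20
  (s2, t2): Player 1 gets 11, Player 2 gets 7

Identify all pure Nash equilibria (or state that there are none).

(s1, t1): Player 1 prefers s2 (18 > 8); Player 2 prefers t2 (20 > 2) — not an equilibrium.
(s1, t2): Player 1 prefers s2 (11 > 2) — not an equilibrium.
(s2, t1): Player 1 gets 18 ≥ 8 from s1, and Player 2 gets 20 ≥ 7 from t2 — Nash equilibrium.
(s2, t2): Player 2 prefers t1 (20 > 7) — not an equilibrium.

(s2, t1)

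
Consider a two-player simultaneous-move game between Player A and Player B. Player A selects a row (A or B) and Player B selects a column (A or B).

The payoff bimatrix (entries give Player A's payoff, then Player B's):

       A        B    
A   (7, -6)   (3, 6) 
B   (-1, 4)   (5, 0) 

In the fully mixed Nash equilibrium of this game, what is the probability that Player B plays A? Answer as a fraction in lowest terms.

1/5

Let c be the probability that Player B plays A. In a completely mixed equilibrium, Player A must be indifferent between A and B.
Player A's expected payoff from A is 7c + 3(1−c); from B it is −c + 5(1−c).
Setting these equal: 4c + 3 = −6c + 5, so c = 1/5.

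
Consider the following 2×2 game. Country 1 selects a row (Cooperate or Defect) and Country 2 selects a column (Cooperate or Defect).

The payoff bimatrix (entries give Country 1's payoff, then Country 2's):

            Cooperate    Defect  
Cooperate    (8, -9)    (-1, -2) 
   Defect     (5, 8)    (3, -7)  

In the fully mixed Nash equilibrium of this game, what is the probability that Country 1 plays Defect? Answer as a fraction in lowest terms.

7/22

Let r be the probability that Country 1 plays Cooperate. In a completely mixed equilibrium, Country 2 must be indifferent between Cooperate and Defect.
Country 2's expected payoff from Cooperate is −9r + 8(1−r); from Defect it is −2r − 7(1−r).
Setting these equal: −17r + 8 = 5r − 7, so r = 15/22.
Therefore Country 1 plays Defect with probability 1 − 15/22 = 7/22.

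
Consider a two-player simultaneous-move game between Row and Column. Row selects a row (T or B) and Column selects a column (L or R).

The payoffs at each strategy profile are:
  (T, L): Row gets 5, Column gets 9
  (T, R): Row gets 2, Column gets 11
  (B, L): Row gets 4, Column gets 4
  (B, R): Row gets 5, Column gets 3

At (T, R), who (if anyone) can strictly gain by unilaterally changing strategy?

Row at (T, R) earns 2; deviating to B yields 5 — a strict improvement.
Column earns 11; deviating to L yields 9 — not better.
Only Row has a strictly profitable deviation.

Row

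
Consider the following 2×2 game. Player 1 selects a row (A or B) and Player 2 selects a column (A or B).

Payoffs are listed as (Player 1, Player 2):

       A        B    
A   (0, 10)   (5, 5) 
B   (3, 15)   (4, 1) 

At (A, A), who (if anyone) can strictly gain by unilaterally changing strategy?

Player 1

Player 1 at (A, A) earns 0; deviating to B yields 3 — a strict improvement.
Player 2 earns 10; deviating to B yields 5 — not better.
Only Player 1 has a strictly profitable deviation.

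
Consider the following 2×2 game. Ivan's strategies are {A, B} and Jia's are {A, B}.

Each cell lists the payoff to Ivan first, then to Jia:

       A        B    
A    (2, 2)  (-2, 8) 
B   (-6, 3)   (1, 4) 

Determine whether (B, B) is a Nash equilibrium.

At (B, B), Ivan earns 1; switching to A would give -2, so Ivan has no profitable deviation.
Jia earns 4; switching to A would give 3, so Jia has no profitable deviation.
Neither player can gain by a unilateral deviation, so this profile is a Nash equilibrium.

Yes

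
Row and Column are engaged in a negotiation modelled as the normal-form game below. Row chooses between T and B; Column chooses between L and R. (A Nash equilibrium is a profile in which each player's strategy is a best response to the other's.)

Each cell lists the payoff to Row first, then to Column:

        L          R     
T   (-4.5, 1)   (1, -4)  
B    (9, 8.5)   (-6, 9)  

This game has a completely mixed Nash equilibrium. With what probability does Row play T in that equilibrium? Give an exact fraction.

1/11

Let p be the probability that Row plays T. In a completely mixed equilibrium, Column must be indifferent between L and R.
Column's expected payoff from L is p + 8.5(1−p); from R it is −4p + 9(1−p).
Setting these equal: −7.5p + 8.5 = −13p + 9, so p = 1/11.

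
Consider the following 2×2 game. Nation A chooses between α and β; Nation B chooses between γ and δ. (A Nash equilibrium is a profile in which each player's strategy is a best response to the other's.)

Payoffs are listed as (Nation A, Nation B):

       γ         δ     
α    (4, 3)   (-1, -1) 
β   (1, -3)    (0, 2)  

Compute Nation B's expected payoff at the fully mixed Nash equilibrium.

First find x, the probability Nation A plays α, from Nation B's indifference between γ and δ: 3x − 3(1−x) = −x + 2(1−x), giving x = 5/9.
Since Nation B is indifferent in equilibrium, Nation B's expected payoff equals the payoff from either column against (5/9, 4/9). Using γ: 3(5/9) − 3(4/9) = 1/3.

1/3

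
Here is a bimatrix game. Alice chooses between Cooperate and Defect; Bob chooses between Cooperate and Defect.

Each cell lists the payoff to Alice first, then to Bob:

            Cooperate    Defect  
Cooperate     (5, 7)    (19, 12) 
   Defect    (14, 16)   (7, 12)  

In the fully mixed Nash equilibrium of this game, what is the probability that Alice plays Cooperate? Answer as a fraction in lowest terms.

Let p be the probability that Alice plays Cooperate. In a completely mixed equilibrium, Bob must be indifferent between Cooperate and Defect.
Bob's expected payoff from Cooperate is 7p + 16(1−p); from Defect it is 12p + 12(1−p).
Setting these equal: −9p + 16 = 12, so p = 4/9.

4/9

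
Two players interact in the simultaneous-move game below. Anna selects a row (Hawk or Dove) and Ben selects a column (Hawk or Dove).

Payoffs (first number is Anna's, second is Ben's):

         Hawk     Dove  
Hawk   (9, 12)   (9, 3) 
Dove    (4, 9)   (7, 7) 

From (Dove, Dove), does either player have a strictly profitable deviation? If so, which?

Both

Anna at (Dove, Dove) earns 7; deviating to Hawk yields 9 — a strict improvement.
Ben earns 7; deviating to Hawk yields 9 — a strict improvement.
Both Anna and Ben have strictly profitable deviations.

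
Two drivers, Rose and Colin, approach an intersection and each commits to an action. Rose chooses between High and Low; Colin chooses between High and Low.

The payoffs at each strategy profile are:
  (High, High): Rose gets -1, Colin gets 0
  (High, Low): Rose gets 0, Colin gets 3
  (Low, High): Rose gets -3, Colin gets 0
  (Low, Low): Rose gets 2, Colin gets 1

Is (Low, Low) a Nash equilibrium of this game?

Yes

At (Low, Low), Rose earns 2; switching to High would give 0, so Rose has no profitable deviation.
Colin earns 1; switching to High would give 0, so Colin has no profitable deviation.
Neither player can gain by a unilateral deviation, so this profile is a Nash equilibrium.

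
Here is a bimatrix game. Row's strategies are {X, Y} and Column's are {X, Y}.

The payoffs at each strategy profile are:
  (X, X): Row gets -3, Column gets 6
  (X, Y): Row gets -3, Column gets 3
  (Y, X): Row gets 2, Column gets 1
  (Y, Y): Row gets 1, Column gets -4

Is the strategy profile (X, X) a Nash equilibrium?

At (X, X), Row earns -3; switching to Y would give 2, so Row would deviate.
Column earns 6; switching to Y would give 3, so Column has no profitable deviation.
Since at least one player can profitably deviate, this is not a Nash equilibrium.

No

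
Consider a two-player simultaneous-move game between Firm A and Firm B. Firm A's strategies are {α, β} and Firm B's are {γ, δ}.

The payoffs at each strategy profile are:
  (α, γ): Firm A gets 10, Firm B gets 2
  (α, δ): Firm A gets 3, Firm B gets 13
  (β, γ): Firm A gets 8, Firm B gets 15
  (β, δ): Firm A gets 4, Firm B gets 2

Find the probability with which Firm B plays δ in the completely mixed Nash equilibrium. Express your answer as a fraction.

Let y be the probability that Firm B plays γ. In a completely mixed equilibrium, Firm A must be indifferent between α and β.
Firm A's expected payoff from α is 10y + 3(1−y); from β it is 8y + 4(1−y).
Setting these equal: 7y + 3 = 4y + 4, so y = 1/3.
Therefore Firm B plays δ with probability 1 − 1/3 = 2/3.

2/3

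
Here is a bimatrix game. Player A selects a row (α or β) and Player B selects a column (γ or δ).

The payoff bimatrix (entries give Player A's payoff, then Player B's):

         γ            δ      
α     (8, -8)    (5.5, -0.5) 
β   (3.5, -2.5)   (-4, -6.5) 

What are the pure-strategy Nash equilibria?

(α, γ): Player B prefers δ (-0.5 > -8) — not an equilibrium.
(α, δ): Player A gets 5.5 ≥ -4 from β, and Player B gets -0.5 ≥ -8 from γ — Nash equilibrium.
(β, γ): Player A prefers α (8 > 3.5) — not an equilibrium.
(β, δ): Player A prefers α (5.5 > -4); Player B prefers γ (-2.5 > -6.5) — not an equilibrium.

(α, δ)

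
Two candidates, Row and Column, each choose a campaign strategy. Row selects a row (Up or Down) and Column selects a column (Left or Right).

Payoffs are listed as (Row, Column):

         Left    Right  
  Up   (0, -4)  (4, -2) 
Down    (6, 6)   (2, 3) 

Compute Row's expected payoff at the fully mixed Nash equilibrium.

First find y, the probability Column plays Left, from Row's indifference between Up and Down: 4(1−y) = 6y + 2(1−y), giving y = 1/4.
Since Row is indifferent in equilibrium, Row's expected payoff equals the payoff from either row against (1/4, 3/4). Using Up: 4(3/4) = 3.

3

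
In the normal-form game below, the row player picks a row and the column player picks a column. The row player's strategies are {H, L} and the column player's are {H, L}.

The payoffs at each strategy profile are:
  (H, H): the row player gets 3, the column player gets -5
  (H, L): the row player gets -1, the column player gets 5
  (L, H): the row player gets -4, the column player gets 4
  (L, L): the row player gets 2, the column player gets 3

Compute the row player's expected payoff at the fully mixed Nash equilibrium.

1/5

First find q, the probability the column player plays H, from the row player's indifference between H and L: 3q − (1−q) = −4q + 2(1−q), giving q = 3/10.
Since the row player is indifferent in equilibrium, the row player's expected payoff equals the payoff from either row against (3/10, 7/10). Using H: 3(3/10) − (7/10) = 1/5.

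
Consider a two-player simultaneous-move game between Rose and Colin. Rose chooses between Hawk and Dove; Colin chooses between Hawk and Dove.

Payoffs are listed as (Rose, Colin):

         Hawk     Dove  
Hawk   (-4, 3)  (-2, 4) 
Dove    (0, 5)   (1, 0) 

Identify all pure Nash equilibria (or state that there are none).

(Hawk, Hawk): Rose prefers Dove (0 > -4); Colin prefers Dove (4 > 3) — not an equilibrium.
(Hawk, Dove): Rose prefers Dove (1 > -2) — not an equilibrium.
(Dove, Hawk): Rose gets 0 ≥ -4 from Hawk, and Colin gets 5 ≥ 0 from Dove — Nash equilibrium.
(Dove, Dove): Colin prefers Hawk (5 > 0) — not an equilibrium.

(Dove, Hawk)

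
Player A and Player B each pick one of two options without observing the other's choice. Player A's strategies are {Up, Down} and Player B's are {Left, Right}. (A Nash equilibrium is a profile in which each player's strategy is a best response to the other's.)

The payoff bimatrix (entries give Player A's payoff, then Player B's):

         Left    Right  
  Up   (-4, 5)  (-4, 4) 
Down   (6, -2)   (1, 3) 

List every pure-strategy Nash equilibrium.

(Down, Right)

(Up, Left): Player A prefers Down (6 > -4) — not an equilibrium.
(Up, Right): Player A prefers Down (1 > -4); Player B prefers Left (5 > 4) — not an equilibrium.
(Down, Left): Player B prefers Right (3 > -2) — not an equilibrium.
(Down, Right): Player A gets 1 ≥ -4 from Up, and Player B gets 3 ≥ -2 from Left — Nash equilibrium.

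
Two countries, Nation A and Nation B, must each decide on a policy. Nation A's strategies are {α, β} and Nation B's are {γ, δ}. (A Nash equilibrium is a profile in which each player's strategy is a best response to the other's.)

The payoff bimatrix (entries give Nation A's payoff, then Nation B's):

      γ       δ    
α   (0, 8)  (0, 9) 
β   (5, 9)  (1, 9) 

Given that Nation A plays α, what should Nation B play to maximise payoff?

Against α, Nation B earns 8 from γ and 9 from δ.
So δ is the best response.

δ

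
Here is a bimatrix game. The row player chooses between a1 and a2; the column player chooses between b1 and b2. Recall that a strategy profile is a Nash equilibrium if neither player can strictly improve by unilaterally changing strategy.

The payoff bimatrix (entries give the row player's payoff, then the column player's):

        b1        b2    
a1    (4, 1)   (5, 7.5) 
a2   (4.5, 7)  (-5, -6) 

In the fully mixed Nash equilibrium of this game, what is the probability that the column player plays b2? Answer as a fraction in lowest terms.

Let q be the probability that the column player plays b1. In a completely mixed equilibrium, the row player must be indifferent between a1 and a2.
The row player's expected payoff from a1 is 4q + 5(1−q); from a2 it is 4.5q − 5(1−q).
Setting these equal: −q + 5 = 9.5q − 5, so q = 20/21.
Therefore the column player plays b2 with probability 1 − 20/21 = 1/21.

1/21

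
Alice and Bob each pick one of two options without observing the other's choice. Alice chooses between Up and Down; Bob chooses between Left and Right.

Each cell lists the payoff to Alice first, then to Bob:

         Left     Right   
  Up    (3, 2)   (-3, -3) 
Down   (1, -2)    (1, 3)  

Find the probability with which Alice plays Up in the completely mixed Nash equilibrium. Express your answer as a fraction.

Let p be the probability that Alice plays Up. In a completely mixed equilibrium, Bob must be indifferent between Left and Right.
Bob's expected payoff from Left is 2p − 2(1−p); from Right it is −3p + 3(1−p).
Setting these equal: 4p − 2 = −6p + 3, so p = 1/2.

1/2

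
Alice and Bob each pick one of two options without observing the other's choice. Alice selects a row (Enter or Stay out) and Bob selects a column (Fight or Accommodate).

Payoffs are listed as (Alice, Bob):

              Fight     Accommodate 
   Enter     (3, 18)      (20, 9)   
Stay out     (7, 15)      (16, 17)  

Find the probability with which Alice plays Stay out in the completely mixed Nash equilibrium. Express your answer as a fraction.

Let r be the probability that Alice plays Enter. In a completely mixed equilibrium, Bob must be indifferent between Fight and Accommodate.
Bob's expected payoff from Fight is 18r + 15(1−r); from Accommodate it is 9r + 17(1−r).
Setting these equal: 3r + 15 = −8r + 17, so r = 2/11.
Therefore Alice plays Stay out with probability 1 − 2/11 = 9/11.

9/11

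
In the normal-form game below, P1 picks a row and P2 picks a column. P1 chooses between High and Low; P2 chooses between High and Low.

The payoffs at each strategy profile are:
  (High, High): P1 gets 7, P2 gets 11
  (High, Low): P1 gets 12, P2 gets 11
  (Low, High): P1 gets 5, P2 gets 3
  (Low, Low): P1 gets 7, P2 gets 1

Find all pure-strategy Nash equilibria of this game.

(High, High) and (High, Low)

(High, High): P1 gets 7 ≥ 5 from Low, and P2 gets 11 ≥ 11 from Low — Nash equilibrium.
(High, Low): P1 gets 12 ≥ 7 from Low, and P2 gets 11 ≥ 11 from High — Nash equilibrium.
(Low, High): P1 prefers High (7 > 5) — not an equilibrium.
(Low, Low): P1 prefers High (12 > 7); P2 prefers High (3 > 1) — not an equilibrium.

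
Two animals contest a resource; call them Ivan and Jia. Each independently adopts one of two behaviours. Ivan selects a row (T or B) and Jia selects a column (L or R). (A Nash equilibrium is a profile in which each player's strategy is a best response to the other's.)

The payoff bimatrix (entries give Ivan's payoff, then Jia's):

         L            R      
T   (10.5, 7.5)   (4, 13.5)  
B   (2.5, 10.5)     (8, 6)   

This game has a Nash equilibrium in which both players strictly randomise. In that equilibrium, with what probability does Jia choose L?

1/3

Let c be the probability that Jia plays L. In a completely mixed equilibrium, Ivan must be indifferent between T and B.
Ivan's expected payoff from T is 10.5c + 4(1−c); from B it is 2.5c + 8(1−c).
Setting these equal: 6.5c + 4 = −5.5c + 8, so c = 1/3.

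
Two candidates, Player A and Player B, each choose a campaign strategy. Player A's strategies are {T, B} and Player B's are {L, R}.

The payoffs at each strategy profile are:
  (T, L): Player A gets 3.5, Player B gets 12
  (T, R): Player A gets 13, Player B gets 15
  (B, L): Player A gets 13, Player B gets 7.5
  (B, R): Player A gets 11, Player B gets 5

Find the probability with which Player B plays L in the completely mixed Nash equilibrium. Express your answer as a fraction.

Let c be the probability that Player B plays L. In a completely mixed equilibrium, Player A must be indifferent between T and B.
Player A's expected payoff from T is 3.5c + 13(1−c); from B it is 13c + 11(1−c).
Setting these equal: −9.5c + 13 = 2c + 11, so c = 4/23.

4/23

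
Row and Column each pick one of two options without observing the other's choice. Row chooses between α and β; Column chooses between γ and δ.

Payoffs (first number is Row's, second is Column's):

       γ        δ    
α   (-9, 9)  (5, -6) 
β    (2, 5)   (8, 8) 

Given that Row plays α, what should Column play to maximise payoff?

Against α, Column earns 9 from γ and -6 from δ.
So γ is the best response.

γ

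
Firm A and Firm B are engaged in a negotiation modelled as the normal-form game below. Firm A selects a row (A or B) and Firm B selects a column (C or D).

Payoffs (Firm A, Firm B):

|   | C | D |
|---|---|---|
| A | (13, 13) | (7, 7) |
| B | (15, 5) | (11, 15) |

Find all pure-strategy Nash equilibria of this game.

(B, D)

(A, C): Firm A prefers B (15 > 13) — not an equilibrium.
(A, D): Firm A prefers B (11 > 7); Firm B prefers C (13 > 7) — not an equilibrium.
(B, C): Firm B prefers D (15 > 5) — not an equilibrium.
(B, D): Firm A gets 11 ≥ 7 from A, and Firm B gets 15 ≥ 5 from C — Nash equilibrium.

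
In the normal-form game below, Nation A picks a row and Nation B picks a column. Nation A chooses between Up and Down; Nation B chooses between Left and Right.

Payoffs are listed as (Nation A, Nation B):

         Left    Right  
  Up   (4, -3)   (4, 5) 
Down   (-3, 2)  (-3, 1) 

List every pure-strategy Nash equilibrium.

(Up, Left): Nation B prefers Right (5 > -3) — not an equilibrium.
(Up, Right): Nation A gets 4 ≥ -3 from Down, and Nation B gets 5 ≥ -3 from Left — Nash equilibrium.
(Down, Left): Nation A prefers Up (4 > -3) — not an equilibrium.
(Down, Right): Nation A prefers Up (4 > -3); Nation B prefers Left (2 > 1) — not an equilibrium.

(Up, Right)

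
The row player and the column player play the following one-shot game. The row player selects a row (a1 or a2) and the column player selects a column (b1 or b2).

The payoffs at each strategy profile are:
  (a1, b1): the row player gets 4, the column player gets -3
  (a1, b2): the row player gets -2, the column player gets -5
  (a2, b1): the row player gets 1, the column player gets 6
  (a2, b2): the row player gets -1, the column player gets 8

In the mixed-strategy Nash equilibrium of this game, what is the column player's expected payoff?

3/2

First find p, the probability the row player plays a1, from the column player's indifference between b1 and b2: −3p + 6(1−p) = −5p + 8(1−p), giving p = 1/2.
Since the column player is indifferent in equilibrium, the column player's expected payoff equals the payoff from either column against (1/2, 1/2). Using b1: −3(1/2) + 6(1/2) = 3/2.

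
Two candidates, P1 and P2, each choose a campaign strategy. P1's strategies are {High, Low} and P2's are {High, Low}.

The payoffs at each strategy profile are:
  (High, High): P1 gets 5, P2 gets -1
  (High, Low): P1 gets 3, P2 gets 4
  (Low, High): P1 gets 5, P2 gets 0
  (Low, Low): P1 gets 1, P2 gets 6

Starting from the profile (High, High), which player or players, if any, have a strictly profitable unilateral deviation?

P1 at (High, High) earns 5; deviating to Low yields 5 — not better.
P2 earns -1; deviating to Low yields 4 — a strict improvement.
Only P2 has a strictly profitable deviation.

P2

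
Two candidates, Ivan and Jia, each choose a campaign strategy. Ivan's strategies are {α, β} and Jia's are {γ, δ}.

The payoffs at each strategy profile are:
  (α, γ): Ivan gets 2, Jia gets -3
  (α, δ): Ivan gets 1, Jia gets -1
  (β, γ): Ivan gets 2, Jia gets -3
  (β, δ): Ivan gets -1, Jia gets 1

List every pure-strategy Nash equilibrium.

(α, δ)

(α, γ): Jia prefers δ (-1 > -3) — not an equilibrium.
(α, δ): Ivan gets 1 ≥ -1 from β, and Jia gets -1 ≥ -3 from γ — Nash equilibrium.
(β, γ): Jia prefers δ (1 > -3) — not an equilibrium.
(β, δ): Ivan prefers α (1 > -1) — not an equilibrium.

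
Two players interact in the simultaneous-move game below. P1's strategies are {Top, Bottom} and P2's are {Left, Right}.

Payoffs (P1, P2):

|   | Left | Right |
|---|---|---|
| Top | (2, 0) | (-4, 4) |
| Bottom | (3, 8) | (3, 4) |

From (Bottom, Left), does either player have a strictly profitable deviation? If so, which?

P1 at (Bottom, Left) earns 3; deviating to Top yields 2 — not better.
P2 earns 8; deviating to Right yields 4 — not better.
Neither player can strictly improve; the profile is a Nash equilibrium.

Neither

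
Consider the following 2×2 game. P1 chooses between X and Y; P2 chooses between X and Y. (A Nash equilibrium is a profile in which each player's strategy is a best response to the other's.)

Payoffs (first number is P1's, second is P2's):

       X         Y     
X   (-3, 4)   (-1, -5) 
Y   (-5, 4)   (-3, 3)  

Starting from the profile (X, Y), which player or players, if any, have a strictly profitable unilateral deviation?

P2

P1 at (X, Y) earns -1; deviating to Y yields -3 — not better.
P2 earns -5; deviating to X yields 4 — a strict improvement.
Only P2 has a strictly profitable deviation.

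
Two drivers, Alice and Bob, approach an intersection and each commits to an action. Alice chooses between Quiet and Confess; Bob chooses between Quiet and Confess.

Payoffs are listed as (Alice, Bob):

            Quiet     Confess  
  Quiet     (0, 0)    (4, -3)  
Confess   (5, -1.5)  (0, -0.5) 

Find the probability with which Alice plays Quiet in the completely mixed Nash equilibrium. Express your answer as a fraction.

Let p be the probability that Alice plays Quiet. In a completely mixed equilibrium, Bob must be indifferent between Quiet and Confess.
Bob's expected payoff from Quiet is −1.5(1−p); from Confess it is −3p − 0.5(1−p).
Setting these equal: 1.5p − 1.5 = −2.5p − 0.5, so p = 1/4.

1/4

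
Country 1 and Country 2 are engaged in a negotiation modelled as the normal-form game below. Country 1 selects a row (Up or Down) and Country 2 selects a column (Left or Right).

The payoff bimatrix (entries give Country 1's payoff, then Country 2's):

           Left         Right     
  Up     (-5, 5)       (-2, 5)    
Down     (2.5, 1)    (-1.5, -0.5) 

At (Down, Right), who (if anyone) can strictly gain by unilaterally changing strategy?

Country 1 at (Down, Right) earns -1.5; deviating to Up yields -2 — not better.
Country 2 earns -0.5; deviating to Left yields 1 — a strict improvement.
Only Country 2 has a strictly profitable deviation.

Country 2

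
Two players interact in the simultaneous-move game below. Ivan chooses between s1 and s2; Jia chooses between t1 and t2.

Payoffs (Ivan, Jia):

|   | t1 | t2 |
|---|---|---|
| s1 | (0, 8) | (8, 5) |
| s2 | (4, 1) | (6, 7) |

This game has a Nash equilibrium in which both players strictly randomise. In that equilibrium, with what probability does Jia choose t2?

2/3

Let q be the probability that Jia plays t1. In a completely mixed equilibrium, Ivan must be indifferent between s1 and s2.
Ivan's expected payoff from s1 is 8(1−q); from s2 it is 4q + 6(1−q).
Setting these equal: −8q + 8 = −2q + 6, so q = 1/3.
Therefore Jia plays t2 with probability 1 − 1/3 = 2/3.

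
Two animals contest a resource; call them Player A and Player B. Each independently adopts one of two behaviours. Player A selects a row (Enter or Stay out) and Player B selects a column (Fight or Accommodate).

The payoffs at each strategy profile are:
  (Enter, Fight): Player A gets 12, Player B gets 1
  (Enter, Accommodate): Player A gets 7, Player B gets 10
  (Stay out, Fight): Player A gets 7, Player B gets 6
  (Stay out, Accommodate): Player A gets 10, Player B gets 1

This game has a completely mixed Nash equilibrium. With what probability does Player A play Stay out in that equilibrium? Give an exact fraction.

Let x be the probability that Player A plays Enter. In a completely mixed equilibrium, Player B must be indifferent between Fight and Accommodate.
Player B's expected payoff from Fight is x + 6(1−x); from Accommodate it is 10x + (1−x).
Setting these equal: −5x + 6 = 9x + 1, so x = 5/14.
Therefore Player A plays Stay out with probability 1 − 5/14 = 9/14.

9/14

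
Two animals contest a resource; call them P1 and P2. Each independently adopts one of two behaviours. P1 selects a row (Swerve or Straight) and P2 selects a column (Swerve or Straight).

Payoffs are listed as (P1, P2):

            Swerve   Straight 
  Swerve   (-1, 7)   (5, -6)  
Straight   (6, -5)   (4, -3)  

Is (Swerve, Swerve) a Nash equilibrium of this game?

No

At (Swerve, Swerve), P1 earns -1; switching to Straight would give 6, so P1 would deviate.
P2 earns 7; switching to Straight would give -6, so P2 has no profitable deviation.
Since at least one player can profitably deviate, this is not a Nash equilibrium.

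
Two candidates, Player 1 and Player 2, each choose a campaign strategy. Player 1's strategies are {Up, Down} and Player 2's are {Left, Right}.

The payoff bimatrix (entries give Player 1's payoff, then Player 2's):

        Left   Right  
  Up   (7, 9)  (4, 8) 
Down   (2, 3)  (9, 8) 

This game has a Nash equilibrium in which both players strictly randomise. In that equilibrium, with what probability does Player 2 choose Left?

Let c be the probability that Player 2 plays Left. In a completely mixed equilibrium, Player 1 must be indifferent between Up and Down.
Player 1's expected payoff from Up is 7c + 4(1−c); from Down it is 2c + 9(1−c).
Setting these equal: 3c + 4 = −7c + 9, so c = 1/2.

1/2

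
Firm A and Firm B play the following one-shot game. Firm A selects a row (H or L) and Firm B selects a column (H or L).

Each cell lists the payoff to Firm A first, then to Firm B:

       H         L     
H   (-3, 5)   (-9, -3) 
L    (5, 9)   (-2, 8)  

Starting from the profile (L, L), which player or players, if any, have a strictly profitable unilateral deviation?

Firm B

Firm A at (L, L) earns -2; deviating to H yields -9 — not better.
Firm B earns 8; deviating to H yields 9 — a strict improvement.
Only Firm B has a strictly profitable deviation.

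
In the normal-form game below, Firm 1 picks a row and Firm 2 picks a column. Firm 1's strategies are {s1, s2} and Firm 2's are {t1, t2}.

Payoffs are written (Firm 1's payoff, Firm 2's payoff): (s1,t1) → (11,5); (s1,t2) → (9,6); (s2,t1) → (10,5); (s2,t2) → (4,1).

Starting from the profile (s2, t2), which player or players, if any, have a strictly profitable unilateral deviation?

Firm 1 at (s2, t2) earns 4; deviating to s1 yields 9 — a strict improvement.
Firm 2 earns 1; deviating to t1 yields 5 — a strict improvement.
Both Firm 1 and Firm 2 have strictly profitable deviations.

Both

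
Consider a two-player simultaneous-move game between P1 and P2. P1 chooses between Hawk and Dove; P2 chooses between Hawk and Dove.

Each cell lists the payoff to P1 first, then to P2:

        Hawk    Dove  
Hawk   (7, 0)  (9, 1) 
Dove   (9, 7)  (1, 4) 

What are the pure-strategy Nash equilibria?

(Hawk, Hawk): P1 prefers Dove (9 > 7); P2 prefers Dove (1 > 0) — not an equilibrium.
(Hawk, Dove): P1 gets 9 ≥ 1 from Dove, and P2 gets 1 ≥ 0 from Hawk — Nash equilibrium.
(Dove, Hawk): P1 gets 9 ≥ 7 from Hawk, and P2 gets 7 ≥ 4 from Dove — Nash equilibrium.
(Dove, Dove): P1 prefers Hawk (9 > 1); P2 prefers Hawk (7 > 4) — not an equilibrium.

(Hawk, Dove) and (Dove, Hawk)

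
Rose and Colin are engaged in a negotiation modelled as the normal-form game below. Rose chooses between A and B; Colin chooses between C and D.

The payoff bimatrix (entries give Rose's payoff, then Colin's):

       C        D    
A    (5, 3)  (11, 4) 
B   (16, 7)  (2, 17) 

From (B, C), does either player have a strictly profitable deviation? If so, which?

Rose at (B, C) earns 16; deviating to A yields 5 — not better.
Colin earns 7; deviating to D yields 17 — a strict improvement.
Only Colin has a strictly profitable deviation.

Colin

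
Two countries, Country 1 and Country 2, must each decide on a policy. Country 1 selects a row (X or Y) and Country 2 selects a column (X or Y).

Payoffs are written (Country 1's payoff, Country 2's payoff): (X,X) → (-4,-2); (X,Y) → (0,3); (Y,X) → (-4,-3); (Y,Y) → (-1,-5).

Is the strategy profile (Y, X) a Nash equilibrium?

Yes

At (Y, X), Country 1 earns -4; switching to X would give -4, so Country 1 has no profitable deviation.
Country 2 earns -3; switching to Y would give -5, so Country 2 has no profitable deviation.
Neither player can gain by a unilateral deviation, so this profile is a Nash equilibrium.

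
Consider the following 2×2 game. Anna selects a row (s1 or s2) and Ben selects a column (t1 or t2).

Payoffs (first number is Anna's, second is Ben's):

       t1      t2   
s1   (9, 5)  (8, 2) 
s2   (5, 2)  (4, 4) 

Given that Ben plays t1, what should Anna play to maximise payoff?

Against t1, Anna earns 9 from s1 and 5 from s2.
So s1 is the best response.

s1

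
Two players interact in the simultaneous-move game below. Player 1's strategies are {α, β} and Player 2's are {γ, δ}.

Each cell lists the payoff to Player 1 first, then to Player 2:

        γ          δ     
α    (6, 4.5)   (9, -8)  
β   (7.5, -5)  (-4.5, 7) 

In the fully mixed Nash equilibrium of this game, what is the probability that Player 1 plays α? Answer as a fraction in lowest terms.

24/49

Let r be the probability that Player 1 plays α. In a completely mixed equilibrium, Player 2 must be indifferent between γ and δ.
Player 2's expected payoff from γ is 4.5r − 5(1−r); from δ it is −8r + 7(1−r).
Setting these equal: 9.5r − 5 = −15r + 7, so r = 24/49.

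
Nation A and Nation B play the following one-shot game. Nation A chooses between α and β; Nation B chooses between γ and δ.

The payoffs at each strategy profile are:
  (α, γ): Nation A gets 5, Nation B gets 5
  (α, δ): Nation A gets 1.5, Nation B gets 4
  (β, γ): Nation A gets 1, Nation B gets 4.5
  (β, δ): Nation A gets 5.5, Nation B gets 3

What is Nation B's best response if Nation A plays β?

γ

Against β, Nation B earns 4.5 from γ and 3 from δ.
So γ is the best response.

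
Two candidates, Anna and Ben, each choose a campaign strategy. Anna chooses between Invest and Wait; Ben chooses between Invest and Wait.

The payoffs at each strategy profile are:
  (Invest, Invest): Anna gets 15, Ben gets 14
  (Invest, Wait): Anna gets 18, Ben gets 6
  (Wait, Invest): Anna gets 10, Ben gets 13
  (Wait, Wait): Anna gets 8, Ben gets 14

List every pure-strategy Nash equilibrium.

(Invest, Invest)

(Invest, Invest): Anna gets 15 ≥ 10 from Wait, and Ben gets 14 ≥ 6 from Wait — Nash equilibrium.
(Invest, Wait): Ben prefers Invest (14 > 6) — not an equilibrium.
(Wait, Invest): Anna prefers Invest (15 > 10); Ben prefers Wait (14 > 13) — not an equilibrium.
(Wait, Wait): Anna prefers Invest (18 > 8) — not an equilibrium.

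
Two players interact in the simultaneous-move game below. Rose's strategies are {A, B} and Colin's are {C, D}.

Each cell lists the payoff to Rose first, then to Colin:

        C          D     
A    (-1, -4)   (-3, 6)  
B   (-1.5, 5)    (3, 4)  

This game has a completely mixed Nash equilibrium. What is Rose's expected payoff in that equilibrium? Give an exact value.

-15/13

First find q, the probability Colin plays C, from Rose's indifference between A and B: −q − 3(1−q) = −1.5q + 3(1−q), giving q = 12/13.
Since Rose is indifferent in equilibrium, Rose's expected payoff equals the payoff from either row against (12/13, 1/13). Using A: −(12/13) − 3(1/13) = -15/13.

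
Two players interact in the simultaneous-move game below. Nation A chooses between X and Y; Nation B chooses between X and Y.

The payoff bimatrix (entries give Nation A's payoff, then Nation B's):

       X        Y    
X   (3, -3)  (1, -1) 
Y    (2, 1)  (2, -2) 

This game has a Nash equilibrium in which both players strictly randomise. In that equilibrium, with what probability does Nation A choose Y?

Let r be the probability that Nation A plays X. In a completely mixed equilibrium, Nation B must be indifferent between X and Y.
Nation B's expected payoff from X is −3r + (1−r); from Y it is −r − 2(1−r).
Setting these equal: −4r + 1 = r − 2, so r = 3/5.
Therefore Nation A plays Y with probability 1 − 3/5 = 2/5.

2/5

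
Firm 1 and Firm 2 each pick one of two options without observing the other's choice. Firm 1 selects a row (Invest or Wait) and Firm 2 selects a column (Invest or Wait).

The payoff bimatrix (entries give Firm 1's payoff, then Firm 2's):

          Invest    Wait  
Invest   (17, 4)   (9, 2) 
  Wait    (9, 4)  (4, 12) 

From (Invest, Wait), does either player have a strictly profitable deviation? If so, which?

Firm 1 at (Invest, Wait) earns 9; deviating to Wait yields 4 — not better.
Firm 2 earns 2; deviating to Invest yields 4 — a strict improvement.
Only Firm 2 has a strictly profitable deviation.

Firm 2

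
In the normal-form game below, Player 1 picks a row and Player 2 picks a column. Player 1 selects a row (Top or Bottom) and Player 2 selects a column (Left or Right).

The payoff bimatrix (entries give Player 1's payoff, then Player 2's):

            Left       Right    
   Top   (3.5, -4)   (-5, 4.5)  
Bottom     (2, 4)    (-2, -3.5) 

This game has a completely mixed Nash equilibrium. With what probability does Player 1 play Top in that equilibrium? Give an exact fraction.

Let p be the probability that Player 1 plays Top. In a completely mixed equilibrium, Player 2 must be indifferent between Left and Right.
Player 2's expected payoff from Left is −4p + 4(1−p); from Right it is 4.5p − 3.5(1−p).
Setting these equal: −8p + 4 = 8p − 3.5, so p = 15/32.

15/32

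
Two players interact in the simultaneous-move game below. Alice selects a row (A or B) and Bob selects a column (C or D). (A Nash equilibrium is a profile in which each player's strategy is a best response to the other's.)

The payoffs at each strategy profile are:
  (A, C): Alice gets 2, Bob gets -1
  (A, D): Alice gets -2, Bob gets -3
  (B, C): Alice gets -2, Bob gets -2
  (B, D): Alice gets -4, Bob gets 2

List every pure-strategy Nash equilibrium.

(A, C)

(A, C): Alice gets 2 ≥ -2 from B, and Bob gets -1 ≥ -3 from D — Nash equilibrium.
(A, D): Bob prefers C (-1 > -3) — not an equilibrium.
(B, C): Alice prefers A (2 > -2); Bob prefers D (2 > -2) — not an equilibrium.
(B, D): Alice prefers A (-2 > -4) — not an equilibrium.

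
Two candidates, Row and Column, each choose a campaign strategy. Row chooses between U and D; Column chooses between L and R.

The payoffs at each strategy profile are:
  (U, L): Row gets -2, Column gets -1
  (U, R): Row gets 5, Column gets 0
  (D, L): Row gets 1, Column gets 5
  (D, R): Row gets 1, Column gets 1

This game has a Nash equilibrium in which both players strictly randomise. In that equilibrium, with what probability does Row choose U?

4/5

Let r be the probability that Row plays U. In a completely mixed equilibrium, Column must be indifferent between L and R.
Column's expected payoff from L is −r + 5(1−r); from R it is (1−r).
Setting these equal: −6r + 5 = −r + 1, so r = 4/5.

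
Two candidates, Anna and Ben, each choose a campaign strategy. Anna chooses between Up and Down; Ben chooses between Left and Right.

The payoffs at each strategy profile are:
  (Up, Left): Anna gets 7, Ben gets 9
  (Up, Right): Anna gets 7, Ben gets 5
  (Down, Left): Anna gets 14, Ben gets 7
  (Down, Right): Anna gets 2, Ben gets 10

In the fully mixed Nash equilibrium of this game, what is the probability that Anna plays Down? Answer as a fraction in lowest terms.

Let x be the probability that Anna plays Up. In a completely mixed equilibrium, Ben must be indifferent between Left and Right.
Ben's expected payoff from Left is 9x + 7(1−x); from Right it is 5x + 10(1−x).
Setting these equal: 2x + 7 = −5x + 10, so x = 3/7.
Therefore Anna plays Down with probability 1 − 3/7 = 4/7.

4/7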